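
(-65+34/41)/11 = -2631/451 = -5.83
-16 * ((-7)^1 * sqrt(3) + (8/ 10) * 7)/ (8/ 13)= -728/ 5 + 182 * sqrt(3)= 169.63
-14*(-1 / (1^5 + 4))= 14 / 5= 2.80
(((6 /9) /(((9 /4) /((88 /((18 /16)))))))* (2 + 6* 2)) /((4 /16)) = 315392 /243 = 1297.91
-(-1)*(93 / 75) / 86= 31 / 2150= 0.01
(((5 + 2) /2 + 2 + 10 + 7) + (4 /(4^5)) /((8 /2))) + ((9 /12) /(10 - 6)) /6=23073 /1024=22.53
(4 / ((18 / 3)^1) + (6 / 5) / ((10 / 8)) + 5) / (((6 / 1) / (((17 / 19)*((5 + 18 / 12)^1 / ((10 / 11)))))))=1208207 / 171000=7.07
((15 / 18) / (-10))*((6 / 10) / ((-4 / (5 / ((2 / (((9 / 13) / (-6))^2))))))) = 9 / 21632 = 0.00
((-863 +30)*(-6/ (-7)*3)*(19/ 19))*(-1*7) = 14994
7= 7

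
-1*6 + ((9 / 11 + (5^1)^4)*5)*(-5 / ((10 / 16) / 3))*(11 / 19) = -826194 / 19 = -43483.89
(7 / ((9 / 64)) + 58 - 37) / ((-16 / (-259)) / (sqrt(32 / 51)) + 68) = 42730597 / 41053518 - 164983 * sqrt(102) / 1395819612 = 1.04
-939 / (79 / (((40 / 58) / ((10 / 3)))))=-5634 / 2291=-2.46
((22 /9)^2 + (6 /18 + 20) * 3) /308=775 /3564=0.22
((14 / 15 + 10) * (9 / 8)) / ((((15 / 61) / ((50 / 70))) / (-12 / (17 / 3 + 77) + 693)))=107435457 / 4340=24754.71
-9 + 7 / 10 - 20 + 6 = -223 / 10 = -22.30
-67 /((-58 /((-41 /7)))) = -2747 /406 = -6.77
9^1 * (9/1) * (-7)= -567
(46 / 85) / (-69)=-2 / 255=-0.01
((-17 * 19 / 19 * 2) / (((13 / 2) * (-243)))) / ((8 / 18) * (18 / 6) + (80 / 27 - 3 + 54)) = 68 / 174681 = 0.00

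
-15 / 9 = -5 / 3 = -1.67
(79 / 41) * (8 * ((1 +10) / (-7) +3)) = 22.02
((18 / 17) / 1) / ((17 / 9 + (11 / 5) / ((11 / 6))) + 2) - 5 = -18655 / 3893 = -4.79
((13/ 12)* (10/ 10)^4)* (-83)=-1079/ 12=-89.92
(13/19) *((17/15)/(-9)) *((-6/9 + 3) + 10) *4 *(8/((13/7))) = -140896/7695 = -18.31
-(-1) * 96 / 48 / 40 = 0.05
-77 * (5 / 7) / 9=-55 / 9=-6.11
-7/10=-0.70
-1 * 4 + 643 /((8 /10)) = 3199 /4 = 799.75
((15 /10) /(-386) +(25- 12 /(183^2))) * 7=174.97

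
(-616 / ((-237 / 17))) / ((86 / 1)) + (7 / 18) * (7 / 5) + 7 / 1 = 8.06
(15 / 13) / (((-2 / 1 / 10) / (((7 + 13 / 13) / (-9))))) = 5.13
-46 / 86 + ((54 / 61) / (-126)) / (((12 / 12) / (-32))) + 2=31029 / 18361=1.69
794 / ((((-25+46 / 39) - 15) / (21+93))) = -1765062 / 757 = -2331.65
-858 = -858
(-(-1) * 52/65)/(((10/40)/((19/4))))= 76/5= 15.20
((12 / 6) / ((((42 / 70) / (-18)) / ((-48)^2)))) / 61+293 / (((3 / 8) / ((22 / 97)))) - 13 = -37312955 / 17751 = -2102.02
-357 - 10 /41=-14647 /41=-357.24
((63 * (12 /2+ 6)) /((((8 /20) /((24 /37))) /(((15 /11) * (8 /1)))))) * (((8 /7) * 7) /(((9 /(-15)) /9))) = -653184000 /407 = -1604874.69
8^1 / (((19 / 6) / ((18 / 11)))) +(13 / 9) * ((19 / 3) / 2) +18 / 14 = 789527 / 79002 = 9.99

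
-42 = -42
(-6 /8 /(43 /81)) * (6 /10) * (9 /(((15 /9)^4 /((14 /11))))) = -3720087 /2956250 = -1.26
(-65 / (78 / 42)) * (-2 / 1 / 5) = 14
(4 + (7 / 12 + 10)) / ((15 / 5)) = 175 / 36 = 4.86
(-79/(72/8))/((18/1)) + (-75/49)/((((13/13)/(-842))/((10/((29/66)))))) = 6751885741/230202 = 29330.27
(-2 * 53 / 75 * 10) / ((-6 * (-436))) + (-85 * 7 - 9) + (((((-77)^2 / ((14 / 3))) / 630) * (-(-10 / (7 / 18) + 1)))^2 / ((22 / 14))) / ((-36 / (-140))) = 783089659 / 141264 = 5543.45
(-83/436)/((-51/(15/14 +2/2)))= 0.01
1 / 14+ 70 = 981 / 14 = 70.07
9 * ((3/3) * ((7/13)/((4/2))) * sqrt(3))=63 * sqrt(3)/26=4.20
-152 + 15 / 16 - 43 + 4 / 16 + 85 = -1741 / 16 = -108.81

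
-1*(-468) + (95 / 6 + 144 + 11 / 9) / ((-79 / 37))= 558233 / 1422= 392.57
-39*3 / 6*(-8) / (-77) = -156 / 77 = -2.03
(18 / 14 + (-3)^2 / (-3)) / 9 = -0.19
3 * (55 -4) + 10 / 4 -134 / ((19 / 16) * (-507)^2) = 1518898253 / 9767862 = 155.50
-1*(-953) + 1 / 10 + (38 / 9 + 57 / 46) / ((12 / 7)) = 23754139 / 24840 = 956.29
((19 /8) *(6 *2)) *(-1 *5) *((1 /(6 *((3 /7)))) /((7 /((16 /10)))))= -38 /3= -12.67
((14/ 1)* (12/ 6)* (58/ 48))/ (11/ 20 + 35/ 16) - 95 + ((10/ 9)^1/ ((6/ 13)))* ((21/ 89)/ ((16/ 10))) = -4276885/ 51976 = -82.29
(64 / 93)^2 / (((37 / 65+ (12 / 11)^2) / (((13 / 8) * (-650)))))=-34027136000 / 119676213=-284.33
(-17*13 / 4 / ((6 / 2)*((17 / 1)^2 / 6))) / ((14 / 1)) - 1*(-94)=44731 / 476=93.97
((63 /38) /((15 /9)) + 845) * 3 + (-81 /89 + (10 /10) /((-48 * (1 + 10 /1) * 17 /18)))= 32090613039 /12648680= 2537.07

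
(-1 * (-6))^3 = 216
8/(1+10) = 8/11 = 0.73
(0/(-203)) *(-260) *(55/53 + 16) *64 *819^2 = 0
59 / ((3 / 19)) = 373.67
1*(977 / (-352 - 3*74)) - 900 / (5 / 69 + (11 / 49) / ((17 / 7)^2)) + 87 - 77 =-2572755737 / 316274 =-8134.58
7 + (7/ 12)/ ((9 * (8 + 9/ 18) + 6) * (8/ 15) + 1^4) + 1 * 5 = 6487/ 540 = 12.01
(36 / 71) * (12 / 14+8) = 4.49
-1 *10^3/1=-1000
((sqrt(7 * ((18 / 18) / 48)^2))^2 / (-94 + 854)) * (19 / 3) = 7 / 276480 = 0.00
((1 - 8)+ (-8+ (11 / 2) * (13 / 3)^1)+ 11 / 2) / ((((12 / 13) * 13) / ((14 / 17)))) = 301 / 306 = 0.98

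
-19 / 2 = -9.50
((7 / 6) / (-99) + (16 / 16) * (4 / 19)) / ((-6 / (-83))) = 186169 / 67716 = 2.75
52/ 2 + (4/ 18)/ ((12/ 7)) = 1411/ 54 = 26.13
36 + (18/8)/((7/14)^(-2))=585/16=36.56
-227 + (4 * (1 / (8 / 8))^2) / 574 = -65147 / 287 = -226.99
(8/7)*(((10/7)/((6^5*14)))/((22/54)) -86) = -13349947/135828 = -98.29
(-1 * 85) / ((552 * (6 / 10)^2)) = -2125 / 4968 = -0.43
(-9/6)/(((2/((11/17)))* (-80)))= 0.01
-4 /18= -2 /9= -0.22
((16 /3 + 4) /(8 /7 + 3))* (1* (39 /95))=2548 /2755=0.92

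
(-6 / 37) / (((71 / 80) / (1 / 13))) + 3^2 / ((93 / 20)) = 2034180 / 1058681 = 1.92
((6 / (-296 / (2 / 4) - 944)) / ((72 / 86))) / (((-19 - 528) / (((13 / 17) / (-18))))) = -559 / 1542592512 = -0.00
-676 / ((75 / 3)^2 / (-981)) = 663156 / 625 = 1061.05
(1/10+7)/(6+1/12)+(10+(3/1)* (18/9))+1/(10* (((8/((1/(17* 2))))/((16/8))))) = 340885/19856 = 17.17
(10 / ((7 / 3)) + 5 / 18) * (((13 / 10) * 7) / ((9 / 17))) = 25415 / 324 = 78.44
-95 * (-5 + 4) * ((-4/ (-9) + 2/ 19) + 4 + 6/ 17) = 71260/ 153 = 465.75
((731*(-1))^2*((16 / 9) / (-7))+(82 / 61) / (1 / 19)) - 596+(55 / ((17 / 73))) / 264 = -71226623395 / 522648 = -136280.29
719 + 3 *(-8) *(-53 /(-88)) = 7750 /11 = 704.55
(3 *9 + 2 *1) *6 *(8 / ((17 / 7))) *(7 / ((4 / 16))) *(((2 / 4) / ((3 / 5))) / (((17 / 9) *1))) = 2046240 / 289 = 7080.42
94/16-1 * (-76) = 655/8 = 81.88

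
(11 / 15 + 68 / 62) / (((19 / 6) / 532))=47656 / 155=307.46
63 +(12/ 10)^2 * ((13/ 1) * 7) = 4851/ 25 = 194.04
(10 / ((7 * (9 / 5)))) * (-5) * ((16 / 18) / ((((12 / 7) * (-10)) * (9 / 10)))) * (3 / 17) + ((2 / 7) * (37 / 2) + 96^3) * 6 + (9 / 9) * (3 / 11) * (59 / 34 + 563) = 10131583273673 / 1908522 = 5308601.77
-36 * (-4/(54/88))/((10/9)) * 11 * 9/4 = 26136/5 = 5227.20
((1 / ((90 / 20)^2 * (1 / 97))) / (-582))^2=0.00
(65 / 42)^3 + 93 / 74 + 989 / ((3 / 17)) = 15376518593 / 2741256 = 5609.30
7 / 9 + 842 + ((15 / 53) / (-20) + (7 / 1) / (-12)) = 401720 / 477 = 842.18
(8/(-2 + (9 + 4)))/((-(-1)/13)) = 104/11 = 9.45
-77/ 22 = -7/ 2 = -3.50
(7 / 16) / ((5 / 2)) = 7 / 40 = 0.18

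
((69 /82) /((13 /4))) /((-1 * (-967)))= 138 /515411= 0.00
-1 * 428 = -428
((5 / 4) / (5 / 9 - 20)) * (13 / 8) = -117 / 1120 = -0.10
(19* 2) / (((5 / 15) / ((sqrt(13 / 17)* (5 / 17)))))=570* sqrt(221) / 289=29.32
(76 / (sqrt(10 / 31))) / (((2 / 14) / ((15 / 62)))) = 399 * sqrt(310) / 31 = 226.62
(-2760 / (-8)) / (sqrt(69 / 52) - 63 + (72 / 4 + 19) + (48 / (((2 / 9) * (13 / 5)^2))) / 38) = -357977307480 / 26050786111 - 547250730 * sqrt(897) / 26050786111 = -14.37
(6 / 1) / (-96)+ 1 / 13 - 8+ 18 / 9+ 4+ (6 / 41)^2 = -686765 / 349648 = -1.96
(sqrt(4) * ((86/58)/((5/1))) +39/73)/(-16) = -11933/169360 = -0.07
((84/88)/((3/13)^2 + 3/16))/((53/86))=116272/18073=6.43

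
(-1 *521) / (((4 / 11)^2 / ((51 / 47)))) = -3215091 / 752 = -4275.39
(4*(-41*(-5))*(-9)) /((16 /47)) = -86715 /4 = -21678.75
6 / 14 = 3 / 7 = 0.43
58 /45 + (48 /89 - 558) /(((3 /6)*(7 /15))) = -66942766 /28035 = -2387.83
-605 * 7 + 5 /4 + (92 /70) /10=-2963533 /700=-4233.62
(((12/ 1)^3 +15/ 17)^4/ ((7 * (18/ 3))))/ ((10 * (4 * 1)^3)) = 248734596989745387/ 748348160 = 332378176.74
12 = 12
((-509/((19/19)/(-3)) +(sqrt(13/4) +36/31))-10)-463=sqrt(13)/2 +32710/31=1056.96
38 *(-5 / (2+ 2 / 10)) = -950 / 11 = -86.36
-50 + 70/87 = -49.20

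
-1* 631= -631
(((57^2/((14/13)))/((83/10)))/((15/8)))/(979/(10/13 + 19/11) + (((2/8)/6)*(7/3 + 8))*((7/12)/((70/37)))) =16543388160/33476211799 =0.49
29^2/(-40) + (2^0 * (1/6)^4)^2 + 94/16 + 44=242284613/8398080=28.85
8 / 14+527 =3693 / 7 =527.57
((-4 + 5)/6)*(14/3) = 7/9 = 0.78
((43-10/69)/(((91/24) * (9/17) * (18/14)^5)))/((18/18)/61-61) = -7362448009/73888899435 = -0.10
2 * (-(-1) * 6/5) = 2.40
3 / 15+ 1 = 6 / 5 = 1.20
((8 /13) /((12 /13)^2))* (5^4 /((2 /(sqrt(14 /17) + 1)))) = 8125* sqrt(238) /612 + 8125 /36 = 430.51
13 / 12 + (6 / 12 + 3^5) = 2935 / 12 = 244.58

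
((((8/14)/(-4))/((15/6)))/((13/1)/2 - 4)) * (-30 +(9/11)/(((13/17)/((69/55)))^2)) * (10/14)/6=0.08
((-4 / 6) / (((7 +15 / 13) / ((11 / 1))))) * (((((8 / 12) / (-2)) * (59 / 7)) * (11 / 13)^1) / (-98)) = -7139 / 327222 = -0.02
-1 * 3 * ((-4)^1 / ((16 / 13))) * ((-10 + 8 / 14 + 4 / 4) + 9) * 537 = 20943 / 7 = 2991.86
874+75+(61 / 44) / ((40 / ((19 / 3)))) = 5011879 / 5280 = 949.22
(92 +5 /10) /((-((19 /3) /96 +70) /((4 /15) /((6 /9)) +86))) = -114.06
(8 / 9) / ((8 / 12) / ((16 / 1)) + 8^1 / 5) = 320 / 591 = 0.54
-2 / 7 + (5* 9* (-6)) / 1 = -1892 / 7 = -270.29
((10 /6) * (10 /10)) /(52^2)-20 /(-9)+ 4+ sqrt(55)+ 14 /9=sqrt(55)+ 189295 /24336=15.19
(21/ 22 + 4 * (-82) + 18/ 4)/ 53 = -6.09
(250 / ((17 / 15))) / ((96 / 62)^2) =600625 / 6528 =92.01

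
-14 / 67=-0.21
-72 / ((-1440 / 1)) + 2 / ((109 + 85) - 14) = 11 / 180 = 0.06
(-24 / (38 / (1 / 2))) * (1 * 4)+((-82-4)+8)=-1506 / 19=-79.26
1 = 1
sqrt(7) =2.65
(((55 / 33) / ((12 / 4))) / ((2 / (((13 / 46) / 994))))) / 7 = 65 / 5761224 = 0.00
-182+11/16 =-2901/16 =-181.31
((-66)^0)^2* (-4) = -4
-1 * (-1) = 1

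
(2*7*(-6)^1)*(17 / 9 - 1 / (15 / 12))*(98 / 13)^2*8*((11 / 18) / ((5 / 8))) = -4638194176 / 114075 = -40659.16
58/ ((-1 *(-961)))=58/ 961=0.06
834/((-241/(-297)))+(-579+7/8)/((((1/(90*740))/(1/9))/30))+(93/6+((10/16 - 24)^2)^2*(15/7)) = -882421408974673/6909952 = -127702972.32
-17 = -17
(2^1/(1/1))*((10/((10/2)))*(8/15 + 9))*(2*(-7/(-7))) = 1144/15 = 76.27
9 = 9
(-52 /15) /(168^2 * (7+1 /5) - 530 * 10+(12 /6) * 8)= -13 /742233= -0.00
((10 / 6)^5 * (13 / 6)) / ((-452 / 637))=-25878125 / 659016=-39.27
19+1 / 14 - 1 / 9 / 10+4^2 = 11044 / 315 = 35.06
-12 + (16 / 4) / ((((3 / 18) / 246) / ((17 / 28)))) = 25008 / 7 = 3572.57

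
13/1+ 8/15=203/15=13.53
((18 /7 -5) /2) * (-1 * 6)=51 /7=7.29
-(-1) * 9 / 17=9 / 17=0.53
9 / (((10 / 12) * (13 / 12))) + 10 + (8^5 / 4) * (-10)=-5323502 / 65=-81900.03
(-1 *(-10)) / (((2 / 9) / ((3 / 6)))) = 45 / 2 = 22.50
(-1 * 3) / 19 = -3 / 19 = -0.16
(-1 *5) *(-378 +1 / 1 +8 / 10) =1881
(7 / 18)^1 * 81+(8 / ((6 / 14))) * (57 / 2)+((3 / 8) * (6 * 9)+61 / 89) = 208059 / 356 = 584.44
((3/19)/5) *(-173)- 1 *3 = -804/95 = -8.46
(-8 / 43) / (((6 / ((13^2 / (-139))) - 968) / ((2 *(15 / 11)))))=20280 / 38886749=0.00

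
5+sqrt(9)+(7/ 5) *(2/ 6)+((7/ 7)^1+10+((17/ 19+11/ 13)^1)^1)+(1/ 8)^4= 321842809/ 15175680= 21.21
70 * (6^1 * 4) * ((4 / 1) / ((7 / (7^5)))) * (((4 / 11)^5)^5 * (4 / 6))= 12110719829954548203520 / 108347059433883722041830251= 0.00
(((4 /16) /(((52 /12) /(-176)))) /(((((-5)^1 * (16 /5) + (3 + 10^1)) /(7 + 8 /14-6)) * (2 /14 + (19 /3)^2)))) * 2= 1089 /4121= 0.26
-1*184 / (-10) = 92 / 5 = 18.40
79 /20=3.95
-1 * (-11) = 11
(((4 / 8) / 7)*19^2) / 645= 0.04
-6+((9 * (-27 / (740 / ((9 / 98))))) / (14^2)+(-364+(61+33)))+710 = 6168839093 / 14213920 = 434.00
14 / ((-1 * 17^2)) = -14 / 289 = -0.05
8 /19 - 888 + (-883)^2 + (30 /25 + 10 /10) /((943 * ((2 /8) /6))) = 69768930321 /89585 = 778801.48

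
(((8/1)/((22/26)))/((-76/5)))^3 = -2197000/9129329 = -0.24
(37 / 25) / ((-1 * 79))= -37 / 1975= -0.02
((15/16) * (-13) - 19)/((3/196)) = -2037.58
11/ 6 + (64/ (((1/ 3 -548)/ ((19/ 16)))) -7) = -52301/ 9858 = -5.31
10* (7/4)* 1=35/2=17.50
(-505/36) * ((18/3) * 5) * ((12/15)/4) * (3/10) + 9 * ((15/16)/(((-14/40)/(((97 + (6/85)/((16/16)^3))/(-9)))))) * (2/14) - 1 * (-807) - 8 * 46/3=696.23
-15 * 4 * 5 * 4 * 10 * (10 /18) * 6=-40000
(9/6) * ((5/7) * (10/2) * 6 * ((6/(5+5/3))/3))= 135/14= 9.64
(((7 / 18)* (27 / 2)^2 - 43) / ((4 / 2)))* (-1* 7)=-1561 / 16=-97.56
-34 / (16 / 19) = -323 / 8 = -40.38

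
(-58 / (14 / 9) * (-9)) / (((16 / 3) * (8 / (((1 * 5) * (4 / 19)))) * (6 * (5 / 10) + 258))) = 0.03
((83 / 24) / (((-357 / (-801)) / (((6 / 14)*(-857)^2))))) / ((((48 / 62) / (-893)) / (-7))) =150190649564129 / 7616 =19720410919.66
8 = 8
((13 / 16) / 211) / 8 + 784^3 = 13014893330445 / 27008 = 481890304.00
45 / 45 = 1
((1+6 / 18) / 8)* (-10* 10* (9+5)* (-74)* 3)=51800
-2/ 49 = -0.04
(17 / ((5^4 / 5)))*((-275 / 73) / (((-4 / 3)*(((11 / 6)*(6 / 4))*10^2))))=51 / 36500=0.00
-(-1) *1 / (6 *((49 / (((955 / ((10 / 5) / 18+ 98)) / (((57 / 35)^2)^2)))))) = 29246875 / 6213965922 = 0.00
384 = 384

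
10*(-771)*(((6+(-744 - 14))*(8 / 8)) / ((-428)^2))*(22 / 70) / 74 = 398607 / 2965291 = 0.13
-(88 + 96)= -184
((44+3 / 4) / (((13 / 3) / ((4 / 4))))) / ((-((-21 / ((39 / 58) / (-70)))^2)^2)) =-1179789 / 2609493898291840000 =-0.00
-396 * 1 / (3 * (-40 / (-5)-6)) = -66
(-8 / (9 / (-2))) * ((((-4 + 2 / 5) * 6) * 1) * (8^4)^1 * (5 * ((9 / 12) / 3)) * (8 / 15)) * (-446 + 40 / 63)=14710472704 / 315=46699913.35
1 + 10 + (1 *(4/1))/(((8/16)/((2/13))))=159/13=12.23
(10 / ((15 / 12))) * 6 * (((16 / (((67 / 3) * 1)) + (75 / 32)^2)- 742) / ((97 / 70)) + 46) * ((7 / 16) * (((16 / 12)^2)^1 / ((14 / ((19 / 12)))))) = -3406856997 / 1663744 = -2047.71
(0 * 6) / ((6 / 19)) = 0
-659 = -659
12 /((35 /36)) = 432 /35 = 12.34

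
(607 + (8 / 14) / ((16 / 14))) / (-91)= -1215 / 182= -6.68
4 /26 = 2 /13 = 0.15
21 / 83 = 0.25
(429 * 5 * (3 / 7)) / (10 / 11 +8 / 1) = 70785 / 686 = 103.19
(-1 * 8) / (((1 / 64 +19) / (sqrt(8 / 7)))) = -1024 * sqrt(14) / 8519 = -0.45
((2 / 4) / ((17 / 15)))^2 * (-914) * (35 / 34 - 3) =6889275 / 19652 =350.56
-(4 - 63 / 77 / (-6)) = -91 / 22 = -4.14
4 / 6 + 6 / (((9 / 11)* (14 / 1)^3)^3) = 0.67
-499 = -499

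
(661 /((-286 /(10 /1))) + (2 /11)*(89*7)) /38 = 2.37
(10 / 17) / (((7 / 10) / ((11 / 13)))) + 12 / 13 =2528 / 1547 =1.63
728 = 728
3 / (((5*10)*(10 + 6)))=3 / 800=0.00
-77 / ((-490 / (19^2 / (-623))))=-3971 / 43610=-0.09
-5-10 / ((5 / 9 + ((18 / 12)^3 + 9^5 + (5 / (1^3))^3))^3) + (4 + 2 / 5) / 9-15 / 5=-26145292880748801566678 / 3480882188265350627895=-7.51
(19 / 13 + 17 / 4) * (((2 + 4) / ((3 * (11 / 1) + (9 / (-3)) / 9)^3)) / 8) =24057 / 195767936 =0.00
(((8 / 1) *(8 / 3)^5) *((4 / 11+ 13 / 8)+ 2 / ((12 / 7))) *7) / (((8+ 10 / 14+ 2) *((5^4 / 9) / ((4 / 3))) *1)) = 5349965824 / 125296875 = 42.70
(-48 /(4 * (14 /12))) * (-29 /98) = 1044 /343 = 3.04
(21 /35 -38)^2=34969 /25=1398.76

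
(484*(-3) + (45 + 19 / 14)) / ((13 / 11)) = -216469 / 182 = -1189.39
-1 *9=-9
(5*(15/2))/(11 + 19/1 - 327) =-25/198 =-0.13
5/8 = 0.62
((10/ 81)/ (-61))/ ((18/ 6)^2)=-0.00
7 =7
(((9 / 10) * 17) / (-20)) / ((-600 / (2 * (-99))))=-5049 / 20000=-0.25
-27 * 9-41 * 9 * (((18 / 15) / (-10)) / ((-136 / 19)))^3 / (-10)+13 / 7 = -663451041646481 / 2751280000000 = -241.14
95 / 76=5 / 4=1.25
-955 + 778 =-177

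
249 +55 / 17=4288 / 17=252.24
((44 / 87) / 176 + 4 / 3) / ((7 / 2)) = 155 / 406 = 0.38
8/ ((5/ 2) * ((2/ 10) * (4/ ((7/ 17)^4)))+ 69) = 19208/ 332711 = 0.06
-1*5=-5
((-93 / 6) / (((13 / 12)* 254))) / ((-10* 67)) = 93 / 1106170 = 0.00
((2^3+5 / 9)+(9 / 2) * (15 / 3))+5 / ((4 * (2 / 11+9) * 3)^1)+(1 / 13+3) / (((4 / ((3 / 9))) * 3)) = 163791 / 5252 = 31.19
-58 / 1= -58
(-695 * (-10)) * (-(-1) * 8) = 55600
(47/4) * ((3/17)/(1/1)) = 141/68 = 2.07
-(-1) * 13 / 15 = 13 / 15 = 0.87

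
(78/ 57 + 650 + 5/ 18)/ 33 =222863/ 11286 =19.75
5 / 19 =0.26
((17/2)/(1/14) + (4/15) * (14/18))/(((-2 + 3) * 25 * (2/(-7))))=-112651/6750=-16.69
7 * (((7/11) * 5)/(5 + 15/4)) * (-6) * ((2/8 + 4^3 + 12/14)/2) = -5469/11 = -497.18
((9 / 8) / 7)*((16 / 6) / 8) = 0.05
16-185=-169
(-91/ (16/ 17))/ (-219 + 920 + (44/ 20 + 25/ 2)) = -455/ 3368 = -0.14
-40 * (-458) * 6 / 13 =109920 / 13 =8455.38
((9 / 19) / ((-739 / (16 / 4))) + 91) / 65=255539 / 182533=1.40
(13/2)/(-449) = -13/898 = -0.01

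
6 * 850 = 5100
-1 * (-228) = 228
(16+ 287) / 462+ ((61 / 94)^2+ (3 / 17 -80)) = -78.75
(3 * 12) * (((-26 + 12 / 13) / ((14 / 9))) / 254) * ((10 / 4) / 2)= -66015 / 23114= -2.86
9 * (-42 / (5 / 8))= -3024 / 5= -604.80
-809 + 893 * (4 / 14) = -3877 / 7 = -553.86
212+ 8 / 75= 15908 / 75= 212.11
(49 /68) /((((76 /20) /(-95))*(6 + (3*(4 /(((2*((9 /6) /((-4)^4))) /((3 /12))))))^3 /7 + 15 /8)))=-17150 /2281708873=-0.00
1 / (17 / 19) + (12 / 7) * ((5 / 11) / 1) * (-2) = -577 / 1309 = -0.44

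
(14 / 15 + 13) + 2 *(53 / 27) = 2411 / 135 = 17.86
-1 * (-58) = 58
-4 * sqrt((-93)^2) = -372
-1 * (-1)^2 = -1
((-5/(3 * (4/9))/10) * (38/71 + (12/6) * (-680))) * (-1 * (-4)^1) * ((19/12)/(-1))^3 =-110340733/13632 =-8094.24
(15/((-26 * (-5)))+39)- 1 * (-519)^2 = -7002369/26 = -269321.88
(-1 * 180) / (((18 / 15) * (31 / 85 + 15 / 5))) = -6375 / 143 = -44.58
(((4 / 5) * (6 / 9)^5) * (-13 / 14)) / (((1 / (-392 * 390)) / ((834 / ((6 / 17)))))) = 2862519296 / 81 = 35339744.40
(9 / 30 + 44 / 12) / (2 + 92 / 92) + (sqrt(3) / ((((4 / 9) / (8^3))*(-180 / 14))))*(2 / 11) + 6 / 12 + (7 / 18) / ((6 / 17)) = 1579 / 540- 896*sqrt(3) / 55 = -25.29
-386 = -386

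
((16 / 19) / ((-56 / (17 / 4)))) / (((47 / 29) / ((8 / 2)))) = -986 / 6251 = -0.16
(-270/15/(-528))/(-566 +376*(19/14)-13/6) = -0.00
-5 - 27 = -32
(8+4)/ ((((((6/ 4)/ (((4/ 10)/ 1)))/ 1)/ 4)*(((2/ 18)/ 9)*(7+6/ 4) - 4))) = -10368/ 3155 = -3.29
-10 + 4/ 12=-29/ 3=-9.67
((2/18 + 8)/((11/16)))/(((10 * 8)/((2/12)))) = 73/2970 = 0.02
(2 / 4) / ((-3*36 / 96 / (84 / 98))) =-8 / 21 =-0.38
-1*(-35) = 35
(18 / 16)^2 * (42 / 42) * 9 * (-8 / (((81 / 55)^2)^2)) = -9150625 / 472392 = -19.37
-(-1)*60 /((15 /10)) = 40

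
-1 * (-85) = 85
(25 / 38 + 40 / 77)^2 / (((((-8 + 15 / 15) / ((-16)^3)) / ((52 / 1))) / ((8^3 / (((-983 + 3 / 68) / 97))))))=-2134186462176870400 / 1001450830303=-2131094.61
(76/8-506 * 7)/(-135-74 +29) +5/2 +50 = 577/8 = 72.12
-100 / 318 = -50 / 159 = -0.31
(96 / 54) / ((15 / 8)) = 128 / 135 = 0.95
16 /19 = 0.84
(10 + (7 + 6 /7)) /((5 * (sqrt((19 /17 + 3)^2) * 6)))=85 /588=0.14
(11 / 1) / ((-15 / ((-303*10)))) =2222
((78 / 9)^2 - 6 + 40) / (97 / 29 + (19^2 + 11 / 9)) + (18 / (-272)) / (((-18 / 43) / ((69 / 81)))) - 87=-60658531375 / 700713072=-86.57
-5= -5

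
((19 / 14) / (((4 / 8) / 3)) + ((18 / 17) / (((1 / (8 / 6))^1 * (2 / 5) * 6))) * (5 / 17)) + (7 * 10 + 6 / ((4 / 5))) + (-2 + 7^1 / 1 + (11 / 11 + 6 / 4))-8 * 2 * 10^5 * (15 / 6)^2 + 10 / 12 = -121378857217 / 12138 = -9999905.85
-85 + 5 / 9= -760 / 9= -84.44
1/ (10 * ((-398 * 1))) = -0.00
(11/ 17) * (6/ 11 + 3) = 39/ 17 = 2.29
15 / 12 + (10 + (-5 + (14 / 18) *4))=337 / 36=9.36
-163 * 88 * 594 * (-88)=749789568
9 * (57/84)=171/28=6.11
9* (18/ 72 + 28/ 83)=1755/ 332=5.29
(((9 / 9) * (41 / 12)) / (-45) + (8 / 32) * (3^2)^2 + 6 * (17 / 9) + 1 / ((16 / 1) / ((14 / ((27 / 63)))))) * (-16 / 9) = -72466 / 1215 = -59.64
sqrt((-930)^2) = 930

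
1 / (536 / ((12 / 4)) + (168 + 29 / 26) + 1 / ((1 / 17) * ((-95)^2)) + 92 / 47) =33085650 / 11571420947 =0.00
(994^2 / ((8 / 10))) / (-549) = -1235045 / 549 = -2249.63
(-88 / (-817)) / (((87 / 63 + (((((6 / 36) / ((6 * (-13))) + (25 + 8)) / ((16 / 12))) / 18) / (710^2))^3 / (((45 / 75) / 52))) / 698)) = 900544997776519768185844531200000 / 16541240768552628751097026972733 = 54.44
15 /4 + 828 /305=7887 /1220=6.46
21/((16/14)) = 147/8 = 18.38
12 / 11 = 1.09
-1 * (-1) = 1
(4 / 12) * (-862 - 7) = -869 / 3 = -289.67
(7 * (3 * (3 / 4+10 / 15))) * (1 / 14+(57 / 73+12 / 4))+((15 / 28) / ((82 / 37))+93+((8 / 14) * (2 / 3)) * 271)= 78210319 / 251412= 311.08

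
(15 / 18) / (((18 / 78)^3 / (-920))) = -5053100 / 81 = -62383.95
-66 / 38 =-33 / 19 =-1.74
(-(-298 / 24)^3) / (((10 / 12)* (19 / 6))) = 3307949 / 4560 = 725.43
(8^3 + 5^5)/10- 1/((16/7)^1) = 29061/80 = 363.26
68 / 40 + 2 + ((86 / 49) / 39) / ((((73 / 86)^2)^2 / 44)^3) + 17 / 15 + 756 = 2464700305316971048528814514913 / 87531627633685768795433262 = 28157.83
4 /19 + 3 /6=0.71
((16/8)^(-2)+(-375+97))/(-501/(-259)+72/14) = -287749/7332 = -39.25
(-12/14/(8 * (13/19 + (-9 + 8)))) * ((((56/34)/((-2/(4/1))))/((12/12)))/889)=-19/15113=-0.00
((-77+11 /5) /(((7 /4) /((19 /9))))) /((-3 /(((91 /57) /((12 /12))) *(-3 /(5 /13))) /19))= -4803656 /675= -7116.53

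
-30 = -30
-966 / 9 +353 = 737 / 3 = 245.67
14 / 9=1.56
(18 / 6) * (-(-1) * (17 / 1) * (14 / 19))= 714 / 19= 37.58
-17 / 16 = -1.06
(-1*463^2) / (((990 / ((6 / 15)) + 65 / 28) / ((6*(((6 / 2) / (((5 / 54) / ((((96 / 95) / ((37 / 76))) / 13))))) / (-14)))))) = 160025601024 / 834114125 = 191.85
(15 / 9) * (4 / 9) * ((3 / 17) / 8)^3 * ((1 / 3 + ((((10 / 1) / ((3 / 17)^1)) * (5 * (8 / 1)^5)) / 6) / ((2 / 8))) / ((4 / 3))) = 278528015 / 7546368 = 36.91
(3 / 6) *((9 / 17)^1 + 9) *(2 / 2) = 81 / 17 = 4.76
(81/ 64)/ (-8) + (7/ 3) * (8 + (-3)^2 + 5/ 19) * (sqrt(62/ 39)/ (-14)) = -164 * sqrt(2418)/ 2223 - 81/ 512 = -3.79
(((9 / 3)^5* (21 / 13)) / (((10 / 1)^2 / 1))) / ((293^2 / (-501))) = -2556603 / 111603700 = -0.02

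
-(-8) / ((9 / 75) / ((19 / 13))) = 3800 / 39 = 97.44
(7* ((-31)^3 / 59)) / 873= -208537 / 51507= -4.05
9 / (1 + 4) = 9 / 5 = 1.80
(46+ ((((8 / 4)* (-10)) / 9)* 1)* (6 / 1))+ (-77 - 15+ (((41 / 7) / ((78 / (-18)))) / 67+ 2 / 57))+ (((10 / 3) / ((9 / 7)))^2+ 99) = 3918722200 / 84449547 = 46.40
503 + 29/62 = 31215/62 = 503.47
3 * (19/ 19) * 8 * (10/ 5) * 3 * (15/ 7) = 308.57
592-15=577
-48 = -48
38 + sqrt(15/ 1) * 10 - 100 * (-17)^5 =10 * sqrt(15) + 141985738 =141985776.73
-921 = -921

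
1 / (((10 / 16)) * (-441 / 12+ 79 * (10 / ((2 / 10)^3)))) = 32 / 1974265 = 0.00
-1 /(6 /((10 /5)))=-1 /3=-0.33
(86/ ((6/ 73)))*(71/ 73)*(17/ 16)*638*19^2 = 5976867259/ 24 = 249036135.79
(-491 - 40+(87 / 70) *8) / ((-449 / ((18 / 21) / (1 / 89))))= 9738558 / 110005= 88.53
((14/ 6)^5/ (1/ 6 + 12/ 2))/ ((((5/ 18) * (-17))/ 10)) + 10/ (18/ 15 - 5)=-2837714/ 107559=-26.38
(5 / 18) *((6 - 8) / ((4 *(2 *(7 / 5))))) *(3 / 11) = -25 / 1848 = -0.01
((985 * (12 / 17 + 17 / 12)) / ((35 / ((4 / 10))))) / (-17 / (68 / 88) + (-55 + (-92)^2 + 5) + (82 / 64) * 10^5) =85301 / 487365690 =0.00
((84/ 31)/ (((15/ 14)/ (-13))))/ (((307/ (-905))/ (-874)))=-806156624/ 9517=-84707.01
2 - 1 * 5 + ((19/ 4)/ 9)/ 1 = -89/ 36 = -2.47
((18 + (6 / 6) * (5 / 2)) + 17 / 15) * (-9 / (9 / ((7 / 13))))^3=-222607 / 65910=-3.38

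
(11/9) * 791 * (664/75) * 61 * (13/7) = 654504136/675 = 969635.76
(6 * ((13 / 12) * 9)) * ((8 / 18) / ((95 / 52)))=14.23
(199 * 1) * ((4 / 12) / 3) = 199 / 9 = 22.11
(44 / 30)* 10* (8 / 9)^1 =352 / 27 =13.04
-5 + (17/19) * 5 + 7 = 123/19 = 6.47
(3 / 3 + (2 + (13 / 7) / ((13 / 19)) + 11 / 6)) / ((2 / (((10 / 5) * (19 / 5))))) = 6023 / 210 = 28.68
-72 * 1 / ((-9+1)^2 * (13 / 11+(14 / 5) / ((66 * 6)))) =-405 / 428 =-0.95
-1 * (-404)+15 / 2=823 / 2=411.50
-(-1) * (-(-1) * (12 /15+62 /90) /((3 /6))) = 134 /45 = 2.98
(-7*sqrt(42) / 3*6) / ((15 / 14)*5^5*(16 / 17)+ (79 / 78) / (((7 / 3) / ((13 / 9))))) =-29988*sqrt(42) / 6751343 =-0.03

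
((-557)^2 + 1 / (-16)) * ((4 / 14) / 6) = 1654661 / 112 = 14773.76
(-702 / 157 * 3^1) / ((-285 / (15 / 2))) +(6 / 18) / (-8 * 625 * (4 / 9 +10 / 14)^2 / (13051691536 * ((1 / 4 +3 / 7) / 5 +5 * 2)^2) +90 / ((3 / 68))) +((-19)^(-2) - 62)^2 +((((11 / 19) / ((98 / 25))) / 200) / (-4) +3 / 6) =4184444974561176124687902437196049 / 1088421027021091115794212057280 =3844.51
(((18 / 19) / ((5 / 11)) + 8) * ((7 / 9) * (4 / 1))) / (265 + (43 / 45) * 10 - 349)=-13412 / 31825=-0.42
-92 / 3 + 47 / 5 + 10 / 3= -269 / 15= -17.93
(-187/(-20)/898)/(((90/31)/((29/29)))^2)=179707/145476000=0.00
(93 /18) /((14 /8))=62 /21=2.95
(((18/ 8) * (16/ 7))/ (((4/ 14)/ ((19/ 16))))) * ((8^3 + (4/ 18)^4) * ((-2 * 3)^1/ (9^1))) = -15956428/ 2187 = -7296.03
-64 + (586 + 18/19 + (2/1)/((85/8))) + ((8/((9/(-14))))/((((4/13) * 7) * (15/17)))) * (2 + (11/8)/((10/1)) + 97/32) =853419379/1744200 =489.29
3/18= 1/6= 0.17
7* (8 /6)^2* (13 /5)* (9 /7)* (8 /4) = 416 /5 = 83.20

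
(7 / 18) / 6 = 7 / 108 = 0.06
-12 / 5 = -2.40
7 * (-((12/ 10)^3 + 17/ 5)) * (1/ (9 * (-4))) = 4487/ 4500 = 1.00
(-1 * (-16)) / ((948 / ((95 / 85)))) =76 / 4029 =0.02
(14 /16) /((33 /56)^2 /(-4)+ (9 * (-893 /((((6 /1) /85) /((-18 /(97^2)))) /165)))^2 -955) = 971697388256 /1434405395542356727871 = 0.00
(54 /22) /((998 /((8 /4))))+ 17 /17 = 5516 /5489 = 1.00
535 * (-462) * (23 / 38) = -2842455 / 19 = -149602.89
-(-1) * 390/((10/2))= 78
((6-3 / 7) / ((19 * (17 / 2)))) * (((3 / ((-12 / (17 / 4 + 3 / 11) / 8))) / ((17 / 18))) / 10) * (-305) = 10.08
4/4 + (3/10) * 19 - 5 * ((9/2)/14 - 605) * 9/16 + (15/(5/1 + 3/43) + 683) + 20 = 589235527/244160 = 2413.32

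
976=976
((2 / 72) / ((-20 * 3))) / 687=-1 / 1483920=-0.00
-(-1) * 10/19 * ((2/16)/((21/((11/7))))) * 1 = 55/11172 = 0.00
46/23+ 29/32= 93/32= 2.91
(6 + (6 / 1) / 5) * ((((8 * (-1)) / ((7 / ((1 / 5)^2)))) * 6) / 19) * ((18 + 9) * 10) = -93312 / 3325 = -28.06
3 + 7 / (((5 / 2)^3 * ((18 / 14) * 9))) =30767 / 10125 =3.04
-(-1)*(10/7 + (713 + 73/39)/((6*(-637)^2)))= 67835330/47474973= 1.43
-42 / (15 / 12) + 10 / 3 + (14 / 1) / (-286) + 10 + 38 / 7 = -223529 / 15015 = -14.89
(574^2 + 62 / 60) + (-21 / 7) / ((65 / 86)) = 25698899 / 78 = 329473.06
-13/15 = -0.87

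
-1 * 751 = -751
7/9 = 0.78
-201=-201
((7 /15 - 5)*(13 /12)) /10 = -221 /450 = -0.49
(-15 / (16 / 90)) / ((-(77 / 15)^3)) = 0.62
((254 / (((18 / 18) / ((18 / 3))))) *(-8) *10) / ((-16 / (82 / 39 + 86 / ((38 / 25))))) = 110446820 / 247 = 447153.12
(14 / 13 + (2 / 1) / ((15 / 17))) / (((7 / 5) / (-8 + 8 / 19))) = -31296 / 1729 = -18.10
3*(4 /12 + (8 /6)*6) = 25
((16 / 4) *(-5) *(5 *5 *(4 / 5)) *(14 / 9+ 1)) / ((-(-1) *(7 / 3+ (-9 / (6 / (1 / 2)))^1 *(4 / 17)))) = -473.94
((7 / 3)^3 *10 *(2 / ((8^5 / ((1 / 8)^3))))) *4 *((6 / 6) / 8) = 1715 / 226492416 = 0.00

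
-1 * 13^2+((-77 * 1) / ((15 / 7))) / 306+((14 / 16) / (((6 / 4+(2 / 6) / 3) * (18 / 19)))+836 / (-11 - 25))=-102104089 / 532440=-191.77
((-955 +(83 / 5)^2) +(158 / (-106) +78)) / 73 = -798883 / 96725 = -8.26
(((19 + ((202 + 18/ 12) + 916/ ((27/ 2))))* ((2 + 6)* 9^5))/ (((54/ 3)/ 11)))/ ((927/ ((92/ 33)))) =25964424/ 103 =252081.79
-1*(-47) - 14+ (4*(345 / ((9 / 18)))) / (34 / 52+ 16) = 86049 / 433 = 198.73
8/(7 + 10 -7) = 4/5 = 0.80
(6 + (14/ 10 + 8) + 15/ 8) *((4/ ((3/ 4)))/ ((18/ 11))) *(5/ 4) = 7601/ 108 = 70.38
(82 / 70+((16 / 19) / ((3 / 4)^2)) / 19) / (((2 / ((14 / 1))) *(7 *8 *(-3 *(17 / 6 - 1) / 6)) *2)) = -142169 / 1667820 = -0.09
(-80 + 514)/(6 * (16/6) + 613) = 434/629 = 0.69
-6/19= -0.32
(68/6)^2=1156/9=128.44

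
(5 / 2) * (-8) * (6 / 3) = -40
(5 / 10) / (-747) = -1 / 1494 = -0.00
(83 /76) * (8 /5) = 1.75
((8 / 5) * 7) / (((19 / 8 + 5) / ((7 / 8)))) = 392 / 295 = 1.33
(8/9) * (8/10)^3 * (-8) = -4096/1125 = -3.64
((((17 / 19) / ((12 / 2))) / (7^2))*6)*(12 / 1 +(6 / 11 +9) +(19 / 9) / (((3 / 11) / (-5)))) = -1768 / 5643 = -0.31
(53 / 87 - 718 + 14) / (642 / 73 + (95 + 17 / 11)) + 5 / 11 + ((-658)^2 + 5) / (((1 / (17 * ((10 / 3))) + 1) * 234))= 329886844765165 / 182058160284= 1811.99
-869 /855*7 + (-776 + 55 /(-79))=-52942502 /67545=-783.81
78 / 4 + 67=173 / 2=86.50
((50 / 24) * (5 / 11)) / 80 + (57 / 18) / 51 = 7963 / 107712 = 0.07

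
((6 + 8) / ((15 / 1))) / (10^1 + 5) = 14 / 225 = 0.06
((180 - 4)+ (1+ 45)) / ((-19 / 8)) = -1776 / 19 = -93.47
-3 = -3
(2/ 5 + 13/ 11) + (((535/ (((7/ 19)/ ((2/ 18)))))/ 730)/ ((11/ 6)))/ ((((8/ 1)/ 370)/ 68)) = 32102296/ 84315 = 380.74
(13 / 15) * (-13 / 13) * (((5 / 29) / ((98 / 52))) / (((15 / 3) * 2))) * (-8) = 1352 / 21315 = 0.06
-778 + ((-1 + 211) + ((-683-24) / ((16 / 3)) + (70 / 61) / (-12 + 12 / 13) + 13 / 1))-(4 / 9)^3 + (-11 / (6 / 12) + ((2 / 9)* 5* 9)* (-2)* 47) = -1649.75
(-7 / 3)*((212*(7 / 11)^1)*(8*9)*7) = -1745184 / 11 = -158653.09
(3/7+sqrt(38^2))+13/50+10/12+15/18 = 42373/1050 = 40.36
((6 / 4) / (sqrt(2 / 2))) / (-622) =-3 / 1244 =-0.00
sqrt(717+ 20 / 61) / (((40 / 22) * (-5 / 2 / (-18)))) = 693 * sqrt(54473) / 1525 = 106.06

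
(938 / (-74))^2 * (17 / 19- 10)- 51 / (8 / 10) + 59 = -152707221 / 104044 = -1467.72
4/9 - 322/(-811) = 6142/7299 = 0.84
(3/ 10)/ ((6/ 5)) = 1/ 4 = 0.25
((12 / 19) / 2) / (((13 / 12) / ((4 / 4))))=72 / 247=0.29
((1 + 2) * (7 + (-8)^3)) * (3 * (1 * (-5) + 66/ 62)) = 554490/ 31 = 17886.77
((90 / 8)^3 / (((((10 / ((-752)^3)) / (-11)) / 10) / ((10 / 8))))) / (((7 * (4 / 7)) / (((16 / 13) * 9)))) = 299720389320000 / 13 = 23055414563076.92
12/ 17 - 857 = -14557/ 17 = -856.29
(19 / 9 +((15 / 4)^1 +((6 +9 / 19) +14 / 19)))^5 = 57138715677576320701 / 149720237927424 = 381636.55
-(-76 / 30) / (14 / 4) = 76 / 105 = 0.72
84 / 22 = 42 / 11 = 3.82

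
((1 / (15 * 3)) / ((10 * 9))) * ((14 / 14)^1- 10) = -1 / 450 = -0.00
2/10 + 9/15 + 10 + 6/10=57/5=11.40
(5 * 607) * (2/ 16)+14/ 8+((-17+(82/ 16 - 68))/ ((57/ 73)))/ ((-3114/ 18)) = 2509403/ 6574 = 381.72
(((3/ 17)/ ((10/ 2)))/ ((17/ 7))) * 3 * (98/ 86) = 3087/ 62135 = 0.05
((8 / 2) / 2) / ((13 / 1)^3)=2 / 2197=0.00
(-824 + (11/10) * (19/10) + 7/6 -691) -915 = -2426.74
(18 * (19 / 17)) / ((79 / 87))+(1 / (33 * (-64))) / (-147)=9237547199 / 416953152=22.15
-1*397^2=-157609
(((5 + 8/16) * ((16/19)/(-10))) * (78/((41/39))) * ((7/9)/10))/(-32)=13013/155800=0.08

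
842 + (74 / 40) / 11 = 185277 / 220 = 842.17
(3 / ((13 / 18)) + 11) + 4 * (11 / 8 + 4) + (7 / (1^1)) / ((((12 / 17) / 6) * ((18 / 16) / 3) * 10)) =20483 / 390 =52.52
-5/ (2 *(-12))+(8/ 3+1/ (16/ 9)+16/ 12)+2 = 325/ 48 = 6.77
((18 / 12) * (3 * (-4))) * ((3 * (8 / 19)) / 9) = -48 / 19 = -2.53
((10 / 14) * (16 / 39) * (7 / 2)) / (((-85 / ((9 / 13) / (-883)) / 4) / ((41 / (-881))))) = -3936 / 2234972779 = -0.00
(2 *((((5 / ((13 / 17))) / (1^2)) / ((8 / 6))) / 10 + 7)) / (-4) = -779 / 208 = -3.75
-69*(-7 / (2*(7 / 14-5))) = -161 / 3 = -53.67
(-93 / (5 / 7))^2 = 423801 / 25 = 16952.04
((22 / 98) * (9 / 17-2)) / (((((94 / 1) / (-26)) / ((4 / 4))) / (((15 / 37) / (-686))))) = -53625 / 993730682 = -0.00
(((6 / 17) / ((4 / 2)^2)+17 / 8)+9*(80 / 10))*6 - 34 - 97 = 21371 / 68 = 314.28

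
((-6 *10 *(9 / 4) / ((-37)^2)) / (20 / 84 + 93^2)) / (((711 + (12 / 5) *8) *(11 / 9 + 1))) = -8505 / 1210462013128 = -0.00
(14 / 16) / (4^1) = 7 / 32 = 0.22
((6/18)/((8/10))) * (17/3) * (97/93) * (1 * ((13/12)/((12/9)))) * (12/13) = 8245/4464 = 1.85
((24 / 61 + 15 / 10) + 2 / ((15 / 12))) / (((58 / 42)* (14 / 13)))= 83109 / 35380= 2.35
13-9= 4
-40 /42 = -20 /21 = -0.95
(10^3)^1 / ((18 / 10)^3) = 125000 / 729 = 171.47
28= 28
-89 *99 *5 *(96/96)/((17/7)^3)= -15110865/4913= -3075.69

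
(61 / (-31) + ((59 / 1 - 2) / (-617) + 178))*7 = 23556414 / 19127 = 1231.58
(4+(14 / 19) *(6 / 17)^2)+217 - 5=1186560 / 5491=216.09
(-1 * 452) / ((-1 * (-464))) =-113 / 116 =-0.97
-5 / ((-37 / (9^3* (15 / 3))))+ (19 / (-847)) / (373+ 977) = 20839375547 / 42307650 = 492.57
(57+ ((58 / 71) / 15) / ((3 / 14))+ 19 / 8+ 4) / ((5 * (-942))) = -1626361 / 120387600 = -0.01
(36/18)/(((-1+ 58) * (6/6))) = 2/57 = 0.04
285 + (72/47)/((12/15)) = 13485/47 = 286.91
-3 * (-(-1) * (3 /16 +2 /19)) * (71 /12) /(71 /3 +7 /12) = -6319 /29488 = -0.21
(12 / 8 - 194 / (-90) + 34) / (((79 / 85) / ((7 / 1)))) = 283.61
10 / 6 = 5 / 3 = 1.67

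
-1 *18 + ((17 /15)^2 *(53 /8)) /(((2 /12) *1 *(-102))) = -33301 /1800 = -18.50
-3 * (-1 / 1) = 3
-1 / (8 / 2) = -0.25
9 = 9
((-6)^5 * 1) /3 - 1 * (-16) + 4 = -2572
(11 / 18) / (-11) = -1 / 18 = -0.06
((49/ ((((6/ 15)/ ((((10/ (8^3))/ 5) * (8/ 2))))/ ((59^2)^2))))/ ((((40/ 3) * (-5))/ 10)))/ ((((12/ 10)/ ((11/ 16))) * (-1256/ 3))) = 97968863685/ 20578304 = 4760.78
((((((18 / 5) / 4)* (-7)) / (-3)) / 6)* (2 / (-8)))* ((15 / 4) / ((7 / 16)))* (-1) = 3 / 4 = 0.75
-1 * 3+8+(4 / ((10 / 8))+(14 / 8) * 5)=339 / 20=16.95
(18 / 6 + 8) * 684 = 7524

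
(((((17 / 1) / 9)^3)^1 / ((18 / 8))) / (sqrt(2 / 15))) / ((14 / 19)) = 93347 * sqrt(30) / 45927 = 11.13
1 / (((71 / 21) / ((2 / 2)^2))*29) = 21 / 2059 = 0.01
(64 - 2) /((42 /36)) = 372 /7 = 53.14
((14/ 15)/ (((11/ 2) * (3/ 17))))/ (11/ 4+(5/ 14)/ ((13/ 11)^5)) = 0.33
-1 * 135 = -135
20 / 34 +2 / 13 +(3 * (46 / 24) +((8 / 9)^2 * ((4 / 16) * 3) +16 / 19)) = 3594731 / 453492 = 7.93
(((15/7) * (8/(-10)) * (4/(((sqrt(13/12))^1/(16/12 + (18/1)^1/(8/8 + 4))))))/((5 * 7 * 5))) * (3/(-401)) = 7104 * sqrt(39)/31929625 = 0.00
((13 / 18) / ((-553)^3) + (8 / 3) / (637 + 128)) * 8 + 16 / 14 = 454380784828 / 388112905215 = 1.17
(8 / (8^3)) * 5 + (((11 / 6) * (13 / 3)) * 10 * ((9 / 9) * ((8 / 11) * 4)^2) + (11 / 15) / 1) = 673.13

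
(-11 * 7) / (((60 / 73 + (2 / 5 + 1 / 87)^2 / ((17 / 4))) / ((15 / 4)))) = -271226599875 / 809461888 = -335.07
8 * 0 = 0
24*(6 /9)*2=32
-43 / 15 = -2.87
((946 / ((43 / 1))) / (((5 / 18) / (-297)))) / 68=-29403 / 85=-345.92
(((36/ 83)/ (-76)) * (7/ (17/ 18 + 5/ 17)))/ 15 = -0.00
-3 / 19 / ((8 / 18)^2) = -243 / 304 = -0.80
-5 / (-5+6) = -5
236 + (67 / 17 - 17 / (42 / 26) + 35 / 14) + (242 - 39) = 310531 / 714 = 434.92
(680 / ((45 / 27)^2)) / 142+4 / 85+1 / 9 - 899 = -48726958 / 54315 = -897.12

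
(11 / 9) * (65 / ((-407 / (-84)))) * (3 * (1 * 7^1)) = 12740 / 37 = 344.32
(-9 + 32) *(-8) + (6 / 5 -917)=-5499 / 5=-1099.80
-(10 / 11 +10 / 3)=-140 / 33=-4.24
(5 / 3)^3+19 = 638 / 27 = 23.63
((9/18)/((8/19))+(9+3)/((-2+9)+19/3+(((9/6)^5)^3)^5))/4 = 34671206899711862072790898347319077347/116787223241061394216548496916797865024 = 0.30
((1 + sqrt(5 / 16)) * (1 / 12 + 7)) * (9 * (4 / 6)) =66.26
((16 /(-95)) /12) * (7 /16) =-7 /1140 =-0.01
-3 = -3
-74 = -74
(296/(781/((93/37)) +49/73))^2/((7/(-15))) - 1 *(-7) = 39603667571929/7821024164527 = 5.06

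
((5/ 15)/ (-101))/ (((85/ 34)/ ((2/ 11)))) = -4/ 16665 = -0.00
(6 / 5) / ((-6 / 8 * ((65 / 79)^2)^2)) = -311600648 / 89253125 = -3.49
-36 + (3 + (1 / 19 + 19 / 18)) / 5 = -12031 / 342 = -35.18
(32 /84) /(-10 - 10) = -2 /105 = -0.02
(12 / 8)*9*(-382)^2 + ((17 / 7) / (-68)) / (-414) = 22835938609 / 11592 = 1969974.00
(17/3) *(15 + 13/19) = 5066/57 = 88.88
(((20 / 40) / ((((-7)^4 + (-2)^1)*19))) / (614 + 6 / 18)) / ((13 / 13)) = 0.00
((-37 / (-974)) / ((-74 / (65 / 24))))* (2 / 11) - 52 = -13371137 / 257136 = -52.00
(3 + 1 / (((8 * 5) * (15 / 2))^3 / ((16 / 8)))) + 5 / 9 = 48000001 / 13500000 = 3.56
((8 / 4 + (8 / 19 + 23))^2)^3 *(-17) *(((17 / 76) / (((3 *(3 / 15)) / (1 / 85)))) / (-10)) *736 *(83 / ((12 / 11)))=503602421866839305703 / 4469358695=112678900091.47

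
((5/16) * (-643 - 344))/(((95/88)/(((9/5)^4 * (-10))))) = 71232777/2375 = 29992.75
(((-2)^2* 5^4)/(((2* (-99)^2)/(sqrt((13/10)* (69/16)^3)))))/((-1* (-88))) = 2875* sqrt(8970)/18399744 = 0.01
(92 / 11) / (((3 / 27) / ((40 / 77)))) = 33120 / 847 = 39.10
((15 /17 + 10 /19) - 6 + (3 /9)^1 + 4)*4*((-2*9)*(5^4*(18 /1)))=67500000 /323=208978.33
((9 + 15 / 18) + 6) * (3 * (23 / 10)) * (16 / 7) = 1748 / 7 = 249.71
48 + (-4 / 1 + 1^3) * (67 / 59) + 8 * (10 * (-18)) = -82329 / 59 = -1395.41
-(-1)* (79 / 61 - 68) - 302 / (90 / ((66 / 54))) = -1749266 / 24705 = -70.81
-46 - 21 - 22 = -89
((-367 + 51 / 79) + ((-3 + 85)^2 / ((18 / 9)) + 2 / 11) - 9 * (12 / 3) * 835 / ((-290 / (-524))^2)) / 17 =-347678447962 / 62120465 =-5596.84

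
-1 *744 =-744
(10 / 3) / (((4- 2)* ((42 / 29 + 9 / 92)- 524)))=-13340 / 4181721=-0.00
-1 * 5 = -5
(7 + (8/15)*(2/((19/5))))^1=415/57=7.28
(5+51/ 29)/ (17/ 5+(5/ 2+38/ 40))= 3920/ 3973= 0.99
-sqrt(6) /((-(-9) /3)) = -sqrt(6) /3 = -0.82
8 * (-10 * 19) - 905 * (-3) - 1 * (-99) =1294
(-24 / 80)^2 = 9 / 100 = 0.09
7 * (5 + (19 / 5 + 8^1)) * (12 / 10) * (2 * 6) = 42336 / 25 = 1693.44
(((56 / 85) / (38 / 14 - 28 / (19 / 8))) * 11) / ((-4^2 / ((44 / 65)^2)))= 9913288 / 433463875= 0.02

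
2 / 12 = 1 / 6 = 0.17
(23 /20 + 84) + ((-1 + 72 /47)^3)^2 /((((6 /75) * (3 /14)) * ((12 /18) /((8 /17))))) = 315487031739879 /3664933211860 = 86.08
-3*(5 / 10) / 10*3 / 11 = -9 / 220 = -0.04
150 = 150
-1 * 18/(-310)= 0.06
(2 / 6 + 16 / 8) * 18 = 42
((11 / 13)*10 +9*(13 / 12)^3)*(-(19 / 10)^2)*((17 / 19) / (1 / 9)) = -48140889 / 83200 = -578.62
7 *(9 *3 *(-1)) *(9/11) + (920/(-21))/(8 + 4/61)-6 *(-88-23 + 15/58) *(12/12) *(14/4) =3568645925/1647954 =2165.50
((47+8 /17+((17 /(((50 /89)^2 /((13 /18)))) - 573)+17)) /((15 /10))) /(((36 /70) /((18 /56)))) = -195.68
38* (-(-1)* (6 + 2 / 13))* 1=3040 / 13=233.85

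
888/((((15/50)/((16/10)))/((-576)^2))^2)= 2780355669000192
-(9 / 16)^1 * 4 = -9 / 4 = -2.25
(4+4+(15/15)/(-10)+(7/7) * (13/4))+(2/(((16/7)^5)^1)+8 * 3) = 92227651/2621440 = 35.18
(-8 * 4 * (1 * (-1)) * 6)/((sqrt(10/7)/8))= 1285.11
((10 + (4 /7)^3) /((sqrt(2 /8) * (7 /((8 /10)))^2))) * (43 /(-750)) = -2403872 /157565625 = -0.02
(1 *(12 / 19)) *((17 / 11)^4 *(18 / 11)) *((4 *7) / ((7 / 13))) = 938107872 / 3059969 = 306.57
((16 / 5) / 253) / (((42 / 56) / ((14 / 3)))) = 896 / 11385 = 0.08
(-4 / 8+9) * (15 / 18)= 85 / 12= 7.08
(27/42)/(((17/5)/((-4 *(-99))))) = 74.87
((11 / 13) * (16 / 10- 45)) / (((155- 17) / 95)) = -45353 / 1794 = -25.28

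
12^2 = 144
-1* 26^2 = -676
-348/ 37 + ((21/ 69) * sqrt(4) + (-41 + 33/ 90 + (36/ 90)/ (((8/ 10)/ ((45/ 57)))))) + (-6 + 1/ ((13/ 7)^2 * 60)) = -9022447607/ 163953660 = -55.03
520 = 520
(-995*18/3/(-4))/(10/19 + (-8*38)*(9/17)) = -964155/103628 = -9.30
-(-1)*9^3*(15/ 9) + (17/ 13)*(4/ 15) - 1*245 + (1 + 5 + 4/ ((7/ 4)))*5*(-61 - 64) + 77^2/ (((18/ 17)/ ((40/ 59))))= -99511348/ 241605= -411.88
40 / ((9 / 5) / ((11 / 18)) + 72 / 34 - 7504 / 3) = -56100 / 3501019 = -0.02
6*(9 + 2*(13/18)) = 188/3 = 62.67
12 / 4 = 3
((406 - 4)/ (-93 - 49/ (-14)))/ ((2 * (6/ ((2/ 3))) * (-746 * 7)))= 67/ 1402107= 0.00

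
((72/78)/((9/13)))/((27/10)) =40/81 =0.49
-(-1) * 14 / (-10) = -7 / 5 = -1.40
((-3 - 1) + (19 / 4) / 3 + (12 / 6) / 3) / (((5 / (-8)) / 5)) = 14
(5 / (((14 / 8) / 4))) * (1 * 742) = 8480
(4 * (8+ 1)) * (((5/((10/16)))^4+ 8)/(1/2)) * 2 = 590976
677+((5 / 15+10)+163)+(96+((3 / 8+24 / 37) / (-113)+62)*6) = 66140693 / 50172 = 1318.28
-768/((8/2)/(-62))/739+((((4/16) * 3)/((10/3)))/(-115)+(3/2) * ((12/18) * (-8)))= 27556549/3399400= 8.11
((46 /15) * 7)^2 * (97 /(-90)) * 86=-432465964 /10125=-42712.69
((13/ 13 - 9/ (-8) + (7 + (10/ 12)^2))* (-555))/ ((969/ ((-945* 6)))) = 41200425/ 1292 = 31888.87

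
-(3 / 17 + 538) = -9149 / 17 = -538.18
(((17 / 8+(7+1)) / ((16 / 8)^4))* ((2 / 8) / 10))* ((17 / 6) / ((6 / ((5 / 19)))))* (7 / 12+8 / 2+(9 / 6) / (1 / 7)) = 0.03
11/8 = 1.38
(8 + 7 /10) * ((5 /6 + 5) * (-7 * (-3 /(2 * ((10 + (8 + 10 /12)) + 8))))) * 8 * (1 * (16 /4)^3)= 233856 /23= 10167.65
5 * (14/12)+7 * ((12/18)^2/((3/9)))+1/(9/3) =31/2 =15.50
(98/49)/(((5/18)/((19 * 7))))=4788/5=957.60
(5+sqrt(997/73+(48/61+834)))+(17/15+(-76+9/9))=-1033/15+sqrt(16823981719)/4453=-39.74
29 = 29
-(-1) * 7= 7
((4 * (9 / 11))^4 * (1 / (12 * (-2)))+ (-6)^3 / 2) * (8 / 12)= -1100808 / 14641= -75.19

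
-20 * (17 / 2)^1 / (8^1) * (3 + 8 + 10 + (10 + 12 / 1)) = -3655 / 4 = -913.75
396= 396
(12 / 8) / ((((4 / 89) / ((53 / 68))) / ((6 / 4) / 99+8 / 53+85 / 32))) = 14058529 / 191488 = 73.42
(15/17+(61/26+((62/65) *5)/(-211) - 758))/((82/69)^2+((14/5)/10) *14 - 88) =8378599073175/917653500764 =9.13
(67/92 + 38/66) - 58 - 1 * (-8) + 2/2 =-144805/3036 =-47.70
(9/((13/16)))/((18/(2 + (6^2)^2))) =10384/13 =798.77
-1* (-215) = 215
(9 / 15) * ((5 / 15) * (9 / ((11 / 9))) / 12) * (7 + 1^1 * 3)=27 / 22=1.23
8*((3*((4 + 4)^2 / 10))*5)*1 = 768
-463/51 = -9.08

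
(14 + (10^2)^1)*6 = 684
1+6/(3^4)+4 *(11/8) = 6.57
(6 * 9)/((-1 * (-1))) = 54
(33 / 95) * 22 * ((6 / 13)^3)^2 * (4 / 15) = 45163008 / 2292734275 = 0.02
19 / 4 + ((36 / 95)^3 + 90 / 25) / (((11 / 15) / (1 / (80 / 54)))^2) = 26047323283 / 3319756000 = 7.85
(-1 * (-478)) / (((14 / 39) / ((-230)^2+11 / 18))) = 2958519577 / 42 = 70440942.31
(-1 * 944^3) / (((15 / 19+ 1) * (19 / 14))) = -5888626688 / 17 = -346389805.18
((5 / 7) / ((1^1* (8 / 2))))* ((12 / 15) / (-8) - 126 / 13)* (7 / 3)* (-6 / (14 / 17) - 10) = 70.53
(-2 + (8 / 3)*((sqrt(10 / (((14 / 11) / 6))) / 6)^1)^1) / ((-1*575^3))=2 / 190109375 - 4*sqrt(2310) / 11976890625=-0.00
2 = 2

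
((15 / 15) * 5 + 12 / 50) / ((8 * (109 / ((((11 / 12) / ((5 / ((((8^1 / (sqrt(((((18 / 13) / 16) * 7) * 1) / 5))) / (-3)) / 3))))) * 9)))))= -1441 * sqrt(910) / 1716750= -0.03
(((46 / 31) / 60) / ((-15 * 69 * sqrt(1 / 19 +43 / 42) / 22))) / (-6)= 11 * sqrt(685482) / 107847450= 0.00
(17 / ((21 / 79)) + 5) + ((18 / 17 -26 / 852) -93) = -1166941 / 50694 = -23.02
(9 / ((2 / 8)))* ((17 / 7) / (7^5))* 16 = 9792 / 117649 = 0.08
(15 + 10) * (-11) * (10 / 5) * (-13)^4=-15708550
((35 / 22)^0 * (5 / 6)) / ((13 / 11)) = 55 / 78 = 0.71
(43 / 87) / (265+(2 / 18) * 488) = 129 / 83317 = 0.00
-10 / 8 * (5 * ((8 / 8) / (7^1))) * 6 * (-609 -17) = 23475 / 7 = 3353.57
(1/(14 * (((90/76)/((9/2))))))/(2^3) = 19/560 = 0.03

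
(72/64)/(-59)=-9/472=-0.02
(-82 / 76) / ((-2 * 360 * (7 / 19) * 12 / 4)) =41 / 30240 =0.00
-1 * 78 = -78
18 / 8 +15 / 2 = 39 / 4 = 9.75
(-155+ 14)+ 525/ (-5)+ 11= -235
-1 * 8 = -8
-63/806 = -0.08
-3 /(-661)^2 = -3 /436921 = -0.00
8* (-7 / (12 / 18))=-84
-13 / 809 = -0.02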